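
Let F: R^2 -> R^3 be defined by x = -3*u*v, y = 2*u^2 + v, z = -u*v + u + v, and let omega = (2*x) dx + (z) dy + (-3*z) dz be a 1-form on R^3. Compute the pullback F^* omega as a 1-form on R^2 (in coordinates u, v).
F^* omega = (-4*u^2*v + 4*u^2 + 15*u*v^2 + 10*u*v - 3*u + 3*v^2 - 3*v) du + (15*u^2*v + 3*u^2 + 5*u*v - 2*u - 2*v) dv

Using F^*(f dg) = (f ∘ F) d(g ∘ F), substitute each coordinate x_i by F_i(u, v) in f_i, and replace dx_i by d F_i = (∂F_i/∂u) du + (∂F_i/∂v) dv.
  For the x component: f_1(F) = -6*u*v; d F_1 = (-3*v) du + (-3*u) dv
  For the y component: f_2(F) = -u*v + u + v; d F_2 = (4*u) du + (1) dv
  For the z component: f_3(F) = 3*u*v - 3*u - 3*v; d F_3 = (1 - v) du + (1 - u) dv
Combining and collecting du, dv coefficients:
  coeff of du: -4*u^2*v + 4*u^2 + 15*u*v^2 + 10*u*v - 3*u + 3*v^2 - 3*v
  coeff of dv: 15*u^2*v + 3*u^2 + 5*u*v - 2*u - 2*v
F^* omega = (-4*u^2*v + 4*u^2 + 15*u*v^2 + 10*u*v - 3*u + 3*v^2 - 3*v) du + (15*u^2*v + 3*u^2 + 5*u*v - 2*u - 2*v) dv.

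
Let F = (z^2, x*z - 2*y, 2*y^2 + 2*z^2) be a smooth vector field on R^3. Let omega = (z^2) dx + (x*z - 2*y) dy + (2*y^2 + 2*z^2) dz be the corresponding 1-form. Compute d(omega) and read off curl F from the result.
d(omega) = (-x + 4*y) dy ∧ dz + (2*z) dz ∧ dx + (z) dx ∧ dy; curl F = (-x + 4*y, 2*z, z)

d omega = sum_{i<j} (∂f_j/∂x_i - ∂f_i/∂x_j) dx_i ∧ dx_j. Under the identification (dy ∧ dz, dz ∧ dx, dx ∧ dy) ↔ (e_x, e_y, e_z), the coefficients are exactly the components of curl F. Compute:
  ∂R/∂y - ∂Q/∂z = (4*y) - (x) = -x + 4*y
  ∂P/∂z - ∂R/∂x = (2*z) - (0) = 2*z
  ∂Q/∂x - ∂P/∂y = (z) - (0) = z.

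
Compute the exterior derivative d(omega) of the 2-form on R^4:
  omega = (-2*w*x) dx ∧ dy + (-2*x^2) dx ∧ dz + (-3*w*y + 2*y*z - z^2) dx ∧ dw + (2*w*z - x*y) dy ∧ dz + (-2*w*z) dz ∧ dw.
d(omega) = (3*w - 2*x - 2*z) dx ∧ dy ∧ dw + (-2*y + 2*z) dx ∧ dz ∧ dw + (-y) dx ∧ dy ∧ dz + (2*z) dy ∧ dz ∧ dw

For a 2-form omega = sum_{i<j} g_{ij} dx_i ∧ dx_j, the exterior derivative is
  d(omega) = sum_{i<j} d(g_{ij}) ∧ dx_i ∧ dx_j = sum_{i<j, k} (∂g_{ij}/∂x_k) dx_k ∧ dx_i ∧ dx_j.
Expand each term, using dx_k ∧ dx_i ∧ dx_j = sgn(permutation) dx_{(a)} ∧ dx_{(b)} ∧ dx_{(c)} with (a < b < c) sorted:
  d(-2*w*x) includes (∂/∂w)(-2*w*x) dw = (-2*x) dw, which multiplied by dx ∧ dy gives (-2*x) dx ∧ dy ∧ dw
  d(-3*w*y + 2*y*z - z^2) includes (∂/∂y)(-3*w*y + 2*y*z - z^2) dy = (-3*w + 2*z) dy, which multiplied by dx ∧ dw gives (3*w - 2*z) dx ∧ dy ∧ dw
  d(-3*w*y + 2*y*z - z^2) includes (∂/∂z)(-3*w*y + 2*y*z - z^2) dz = (2*y - 2*z) dz, which multiplied by dx ∧ dw gives (-2*y + 2*z) dx ∧ dz ∧ dw
  d(2*w*z - x*y) includes (∂/∂x)(2*w*z - x*y) dx = (-y) dx, which multiplied by dy ∧ dz gives (-y) dx ∧ dy ∧ dz
  d(2*w*z - x*y) includes (∂/∂w)(2*w*z - x*y) dw = (2*z) dw, which multiplied by dy ∧ dz gives (2*z) dy ∧ dz ∧ dw
Collecting like 3-forms: d(omega) = (3*w - 2*x - 2*z) dx ∧ dy ∧ dw + (-2*y + 2*z) dx ∧ dz ∧ dw + (-y) dx ∧ dy ∧ dz + (2*z) dy ∧ dz ∧ dw.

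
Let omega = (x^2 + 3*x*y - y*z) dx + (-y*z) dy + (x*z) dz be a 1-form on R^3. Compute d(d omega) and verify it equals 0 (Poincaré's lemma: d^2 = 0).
d(d omega) = 0

Step 1: d omega = sum_{i<j} (∂f_j/∂x_i - ∂f_i/∂x_j) dx_i ∧ dx_j:
  coeff of dx ∧ dy: -3*x + z
  coeff of dx ∧ dz: y + z
  coeff of dy ∧ dz: y
Step 2: Apply d again to each 2-form coefficient. The only possible 3-form in R^3 is dx ∧ dy ∧ dz, with coefficient
  ∂(coeff of dy∧dz)/∂x - ∂(coeff of dx∧dz)/∂y + ∂(coeff of dx∧dy)/∂z
  = ∂/∂x (y) - ∂/∂y (y + z) + ∂/∂z (-3*x + z).
Each of these terms simplifies to sums of mixed partials that cancel in pairs. The result is 0 (by equality of mixed partials for smooth functions — Schwarz / Clairaut).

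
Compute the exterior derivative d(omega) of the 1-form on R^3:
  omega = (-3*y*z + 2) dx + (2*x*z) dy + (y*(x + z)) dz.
d(omega) = (5*z) dx ∧ dy + (4*y) dx ∧ dz + (-x + z) dy ∧ dz

For a 1-form omega = sum_i f_i dx_i, the exterior derivative is
  d(omega) = sum_{i < j} (∂f_j/∂x_i - ∂f_i/∂x_j) dx_i ∧ dx_j.
  coefficient of dx ∧ dy: ∂f_2/∂x - ∂f_1/∂y = ∂(2*x*z)/∂x - ∂(-3*y*z + 2)/∂y = 5*z
  coefficient of dx ∧ dz: ∂f_3/∂x - ∂f_1/∂z = ∂(y*(x + z))/∂x - ∂(-3*y*z + 2)/∂z = 4*y
  coefficient of dy ∧ dz: ∂f_3/∂y - ∂f_2/∂z = ∂(y*(x + z))/∂y - ∂(2*x*z)/∂z = -x + z
Assembling: d(omega) = (5*z) dx ∧ dy + (4*y) dx ∧ dz + (-x + z) dy ∧ dz.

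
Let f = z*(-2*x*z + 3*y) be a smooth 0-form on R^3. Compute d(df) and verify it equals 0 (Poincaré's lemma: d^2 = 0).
d(df) = 0

Step 1: df = sum_i (∂f/∂x_i) dx_i = (-2*z^2) dx + (3*z) dy + (-4*x*z + 3*y) dz.
Step 2: Apply d again. Using the 1-form formula, the coefficient of dx ∧ dy in d(df) is ∂^2 f/∂x ∂y - ∂^2 f/∂y ∂x = (0) - (0) = 0 (equality of mixed partials for smooth f).
Similarly for dx ∧ dz and dy ∧ dz — all coefficients vanish. So d(df) = 0.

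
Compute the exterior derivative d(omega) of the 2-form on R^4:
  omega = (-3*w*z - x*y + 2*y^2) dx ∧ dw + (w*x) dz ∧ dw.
d(omega) = (x - 4*y) dx ∧ dy ∧ dw + (4*w) dx ∧ dz ∧ dw

For a 2-form omega = sum_{i<j} g_{ij} dx_i ∧ dx_j, the exterior derivative is
  d(omega) = sum_{i<j} d(g_{ij}) ∧ dx_i ∧ dx_j = sum_{i<j, k} (∂g_{ij}/∂x_k) dx_k ∧ dx_i ∧ dx_j.
Expand each term, using dx_k ∧ dx_i ∧ dx_j = sgn(permutation) dx_{(a)} ∧ dx_{(b)} ∧ dx_{(c)} with (a < b < c) sorted:
  d(-3*w*z - x*y + 2*y^2) includes (∂/∂y)(-3*w*z - x*y + 2*y^2) dy = (-x + 4*y) dy, which multiplied by dx ∧ dw gives (x - 4*y) dx ∧ dy ∧ dw
  d(-3*w*z - x*y + 2*y^2) includes (∂/∂z)(-3*w*z - x*y + 2*y^2) dz = (-3*w) dz, which multiplied by dx ∧ dw gives (3*w) dx ∧ dz ∧ dw
  d(w*x) includes (∂/∂x)(w*x) dx = (w) dx, which multiplied by dz ∧ dw gives (w) dx ∧ dz ∧ dw
Collecting like 3-forms: d(omega) = (x - 4*y) dx ∧ dy ∧ dw + (4*w) dx ∧ dz ∧ dw.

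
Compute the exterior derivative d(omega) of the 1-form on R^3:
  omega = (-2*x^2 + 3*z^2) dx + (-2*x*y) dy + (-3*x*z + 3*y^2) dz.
d(omega) = (-2*y) dx ∧ dy + (-9*z) dx ∧ dz + (6*y) dy ∧ dz

For a 1-form omega = sum_i f_i dx_i, the exterior derivative is
  d(omega) = sum_{i < j} (∂f_j/∂x_i - ∂f_i/∂x_j) dx_i ∧ dx_j.
  coefficient of dx ∧ dy: ∂f_2/∂x - ∂f_1/∂y = ∂(-2*x*y)/∂x - ∂(-2*x^2 + 3*z^2)/∂y = -2*y
  coefficient of dx ∧ dz: ∂f_3/∂x - ∂f_1/∂z = ∂(-3*x*z + 3*y^2)/∂x - ∂(-2*x^2 + 3*z^2)/∂z = -9*z
  coefficient of dy ∧ dz: ∂f_3/∂y - ∂f_2/∂z = ∂(-3*x*z + 3*y^2)/∂y - ∂(-2*x*y)/∂z = 6*y
Assembling: d(omega) = (-2*y) dx ∧ dy + (-9*z) dx ∧ dz + (6*y) dy ∧ dz.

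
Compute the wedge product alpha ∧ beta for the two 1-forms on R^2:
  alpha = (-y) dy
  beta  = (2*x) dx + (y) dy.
alpha ∧ beta = (2*x*y) dx ∧ dy

Distribute the wedge, using dx_i ∧ dx_j = -dx_j ∧ dx_i and dx_i ∧ dx_i = 0. For each pair (i, j) with i < j, the coefficient of dx_i ∧ dx_j in alpha ∧ beta is (alpha_i * beta_j - alpha_j * beta_i). Collecting: alpha ∧ beta = (2*x*y) dx ∧ dy.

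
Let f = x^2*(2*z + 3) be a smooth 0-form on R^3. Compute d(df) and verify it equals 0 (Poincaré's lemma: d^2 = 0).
d(df) = 0

Step 1: df = sum_i (∂f/∂x_i) dx_i = (2*x*(2*z + 3)) dx + (0) dy + (2*x^2) dz.
Step 2: Apply d again. Using the 1-form formula, the coefficient of dx ∧ dy in d(df) is ∂^2 f/∂x ∂y - ∂^2 f/∂y ∂x = (0) - (0) = 0 (equality of mixed partials for smooth f).
Similarly for dx ∧ dz and dy ∧ dz — all coefficients vanish. So d(df) = 0.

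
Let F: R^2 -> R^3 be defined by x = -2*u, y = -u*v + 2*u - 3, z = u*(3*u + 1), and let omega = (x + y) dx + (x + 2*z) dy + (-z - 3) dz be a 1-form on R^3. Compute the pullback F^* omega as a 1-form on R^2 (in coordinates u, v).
F^* omega = (-18*u^3 - 6*u^2*v + 3*u^2 + 2*u*v - 19*u + 3) du + (-6*u^3) dv

Using F^*(f dg) = (f ∘ F) d(g ∘ F), substitute each coordinate x_i by F_i(u, v) in f_i, and replace dx_i by d F_i = (∂F_i/∂u) du + (∂F_i/∂v) dv.
  For the x component: f_1(F) = -u*v - 3; d F_1 = (-2) du + (0) dv
  For the y component: f_2(F) = 6*u^2; d F_2 = (2 - v) du + (-u) dv
  For the z component: f_3(F) = -3*u^2 - u - 3; d F_3 = (6*u + 1) du + (0) dv
Combining and collecting du, dv coefficients:
  coeff of du: -18*u^3 - 6*u^2*v + 3*u^2 + 2*u*v - 19*u + 3
  coeff of dv: -6*u^3
F^* omega = (-18*u^3 - 6*u^2*v + 3*u^2 + 2*u*v - 19*u + 3) du + (-6*u^3) dv.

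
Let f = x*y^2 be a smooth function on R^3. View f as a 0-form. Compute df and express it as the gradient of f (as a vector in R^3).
df = (y^2) dx + (2*x*y) dy + (0) dz; grad f = (y^2, 2*x*y, 0)

For a 0-form f, d f = (∂f/∂x) dx + (∂f/∂y) dy + (∂f/∂z) dz. The components of the vector representation are exactly the entries of grad f in Cartesian coordinates:
  ∂f/∂x = y^2
  ∂f/∂y = 2*x*y
  ∂f/∂z = 0.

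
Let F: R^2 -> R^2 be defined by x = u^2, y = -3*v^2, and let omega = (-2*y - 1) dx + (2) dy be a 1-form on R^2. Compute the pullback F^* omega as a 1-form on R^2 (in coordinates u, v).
F^* omega = (2*u*(6*v^2 - 1)) du + (-12*v) dv

Using F^*(f dg) = (f ∘ F) d(g ∘ F), substitute each coordinate x_i by F_i(u, v) in f_i, and replace dx_i by d F_i = (∂F_i/∂u) du + (∂F_i/∂v) dv.
  For the x component: f_1(F) = 6*v^2 - 1; d F_1 = (2*u) du + (0) dv
  For the y component: f_2(F) = 2; d F_2 = (0) du + (-6*v) dv
Combining and collecting du, dv coefficients:
  coeff of du: 2*u*(6*v^2 - 1)
  coeff of dv: -12*v
F^* omega = (2*u*(6*v^2 - 1)) du + (-12*v) dv.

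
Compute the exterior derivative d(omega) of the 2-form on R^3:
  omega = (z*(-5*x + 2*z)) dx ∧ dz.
d(omega) = 0

For a 2-form omega = sum_{i<j} g_{ij} dx_i ∧ dx_j, the exterior derivative is
  d(omega) = sum_{i<j} d(g_{ij}) ∧ dx_i ∧ dx_j = sum_{i<j, k} (∂g_{ij}/∂x_k) dx_k ∧ dx_i ∧ dx_j.
Expand each term, using dx_k ∧ dx_i ∧ dx_j = sgn(permutation) dx_{(a)} ∧ dx_{(b)} ∧ dx_{(c)} with (a < b < c) sorted:

Collecting like 3-forms: d(omega) = 0.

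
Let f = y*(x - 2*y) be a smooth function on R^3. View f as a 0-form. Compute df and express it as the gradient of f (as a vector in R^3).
df = (y) dx + (x - 4*y) dy + (0) dz; grad f = (y, x - 4*y, 0)

For a 0-form f, d f = (∂f/∂x) dx + (∂f/∂y) dy + (∂f/∂z) dz. The components of the vector representation are exactly the entries of grad f in Cartesian coordinates:
  ∂f/∂x = y
  ∂f/∂y = x - 4*y
  ∂f/∂z = 0.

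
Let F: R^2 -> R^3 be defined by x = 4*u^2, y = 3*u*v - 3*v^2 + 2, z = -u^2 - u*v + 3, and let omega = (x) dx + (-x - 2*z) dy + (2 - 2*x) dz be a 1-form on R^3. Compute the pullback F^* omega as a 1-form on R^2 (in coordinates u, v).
F^* omega = (48*u^3 + 2*u^2*v + 6*u*v^2 - 4*u - 20*v) du + (2*u^3 + 18*u^2*v - 12*u*v^2 - 20*u + 36*v) dv

Using F^*(f dg) = (f ∘ F) d(g ∘ F), substitute each coordinate x_i by F_i(u, v) in f_i, and replace dx_i by d F_i = (∂F_i/∂u) du + (∂F_i/∂v) dv.
  For the x component: f_1(F) = 4*u^2; d F_1 = (8*u) du + (0) dv
  For the y component: f_2(F) = -2*u^2 + 2*u*v - 6; d F_2 = (3*v) du + (3*u - 6*v) dv
  For the z component: f_3(F) = 2 - 8*u^2; d F_3 = (-2*u - v) du + (-u) dv
Combining and collecting du, dv coefficients:
  coeff of du: 48*u^3 + 2*u^2*v + 6*u*v^2 - 4*u - 20*v
  coeff of dv: 2*u^3 + 18*u^2*v - 12*u*v^2 - 20*u + 36*v
F^* omega = (48*u^3 + 2*u^2*v + 6*u*v^2 - 4*u - 20*v) du + (2*u^3 + 18*u^2*v - 12*u*v^2 - 20*u + 36*v) dv.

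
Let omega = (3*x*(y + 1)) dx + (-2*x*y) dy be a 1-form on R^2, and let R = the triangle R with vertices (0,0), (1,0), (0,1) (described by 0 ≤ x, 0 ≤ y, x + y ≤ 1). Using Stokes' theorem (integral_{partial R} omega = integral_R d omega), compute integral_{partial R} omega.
integral_(partial R) omega = -5/6

Stokes: integral_partial_R omega = integral_R d omega with d omega = (∂Q/∂x - ∂P/∂y) dx ∧ dy.
  ∂Q/∂x = -2*y
  ∂P/∂y = 3*x
  integrand = ∂Q/∂x - ∂P/∂y = -3*x - 2*y.
Integrating over R: integral_0^1 integral_0^{1-x} (-3*x - 2*y) dy dx = -5/6.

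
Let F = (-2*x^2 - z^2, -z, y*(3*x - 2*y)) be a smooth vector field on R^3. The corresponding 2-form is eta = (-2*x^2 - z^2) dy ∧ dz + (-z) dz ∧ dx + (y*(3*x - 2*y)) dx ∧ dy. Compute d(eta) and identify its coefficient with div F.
d(eta) = (-4*x) dx ∧ dy ∧ dz; div F = -4*x

For a 2-form in R^3 of the form above, applying d gives a 3-form with coefficient ∂P/∂x + ∂Q/∂y + ∂R/∂z:
  ∂P/∂x = -4*x
  ∂Q/∂y = 0
  ∂R/∂z = 0
Sum = -4*x, which is exactly div F.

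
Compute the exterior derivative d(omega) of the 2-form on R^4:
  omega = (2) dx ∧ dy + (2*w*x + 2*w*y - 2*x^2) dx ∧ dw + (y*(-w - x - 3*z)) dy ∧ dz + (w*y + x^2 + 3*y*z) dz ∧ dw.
d(omega) = (-2*w) dx ∧ dy ∧ dw + (-y) dx ∧ dy ∧ dz + (w - y + 3*z) dy ∧ dz ∧ dw + (2*x) dx ∧ dz ∧ dw

For a 2-form omega = sum_{i<j} g_{ij} dx_i ∧ dx_j, the exterior derivative is
  d(omega) = sum_{i<j} d(g_{ij}) ∧ dx_i ∧ dx_j = sum_{i<j, k} (∂g_{ij}/∂x_k) dx_k ∧ dx_i ∧ dx_j.
Expand each term, using dx_k ∧ dx_i ∧ dx_j = sgn(permutation) dx_{(a)} ∧ dx_{(b)} ∧ dx_{(c)} with (a < b < c) sorted:
  d(2*w*x + 2*w*y - 2*x^2) includes (∂/∂y)(2*w*x + 2*w*y - 2*x^2) dy = (2*w) dy, which multiplied by dx ∧ dw gives (-2*w) dx ∧ dy ∧ dw
  d(y*(-w - x - 3*z)) includes (∂/∂x)(y*(-w - x - 3*z)) dx = (-y) dx, which multiplied by dy ∧ dz gives (-y) dx ∧ dy ∧ dz
  d(y*(-w - x - 3*z)) includes (∂/∂w)(y*(-w - x - 3*z)) dw = (-y) dw, which multiplied by dy ∧ dz gives (-y) dy ∧ dz ∧ dw
  d(w*y + x^2 + 3*y*z) includes (∂/∂x)(w*y + x^2 + 3*y*z) dx = (2*x) dx, which multiplied by dz ∧ dw gives (2*x) dx ∧ dz ∧ dw
  d(w*y + x^2 + 3*y*z) includes (∂/∂y)(w*y + x^2 + 3*y*z) dy = (w + 3*z) dy, which multiplied by dz ∧ dw gives (w + 3*z) dy ∧ dz ∧ dw
Collecting like 3-forms: d(omega) = (-2*w) dx ∧ dy ∧ dw + (-y) dx ∧ dy ∧ dz + (w - y + 3*z) dy ∧ dz ∧ dw + (2*x) dx ∧ dz ∧ dw.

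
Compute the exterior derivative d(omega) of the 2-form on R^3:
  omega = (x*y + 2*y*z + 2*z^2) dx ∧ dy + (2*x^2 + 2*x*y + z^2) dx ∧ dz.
d(omega) = (-2*x + 2*y + 4*z) dx ∧ dy ∧ dz

For a 2-form omega = sum_{i<j} g_{ij} dx_i ∧ dx_j, the exterior derivative is
  d(omega) = sum_{i<j} d(g_{ij}) ∧ dx_i ∧ dx_j = sum_{i<j, k} (∂g_{ij}/∂x_k) dx_k ∧ dx_i ∧ dx_j.
Expand each term, using dx_k ∧ dx_i ∧ dx_j = sgn(permutation) dx_{(a)} ∧ dx_{(b)} ∧ dx_{(c)} with (a < b < c) sorted:
  d(x*y + 2*y*z + 2*z^2) includes (∂/∂z)(x*y + 2*y*z + 2*z^2) dz = (2*y + 4*z) dz, which multiplied by dx ∧ dy gives (2*y + 4*z) dx ∧ dy ∧ dz
  d(2*x^2 + 2*x*y + z^2) includes (∂/∂y)(2*x^2 + 2*x*y + z^2) dy = (2*x) dy, which multiplied by dx ∧ dz gives (-2*x) dx ∧ dy ∧ dz
Collecting like 3-forms: d(omega) = (-2*x + 2*y + 4*z) dx ∧ dy ∧ dz.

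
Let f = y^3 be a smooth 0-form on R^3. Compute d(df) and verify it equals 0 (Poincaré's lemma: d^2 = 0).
d(df) = 0

Step 1: df = sum_i (∂f/∂x_i) dx_i = (0) dx + (3*y^2) dy + (0) dz.
Step 2: Apply d again. Using the 1-form formula, the coefficient of dx ∧ dy in d(df) is ∂^2 f/∂x ∂y - ∂^2 f/∂y ∂x = (0) - (0) = 0 (equality of mixed partials for smooth f).
Similarly for dx ∧ dz and dy ∧ dz — all coefficients vanish. So d(df) = 0.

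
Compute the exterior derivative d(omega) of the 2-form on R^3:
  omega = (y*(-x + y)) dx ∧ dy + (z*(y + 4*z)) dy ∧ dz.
d(omega) = 0

For a 2-form omega = sum_{i<j} g_{ij} dx_i ∧ dx_j, the exterior derivative is
  d(omega) = sum_{i<j} d(g_{ij}) ∧ dx_i ∧ dx_j = sum_{i<j, k} (∂g_{ij}/∂x_k) dx_k ∧ dx_i ∧ dx_j.
Expand each term, using dx_k ∧ dx_i ∧ dx_j = sgn(permutation) dx_{(a)} ∧ dx_{(b)} ∧ dx_{(c)} with (a < b < c) sorted:

Collecting like 3-forms: d(omega) = 0.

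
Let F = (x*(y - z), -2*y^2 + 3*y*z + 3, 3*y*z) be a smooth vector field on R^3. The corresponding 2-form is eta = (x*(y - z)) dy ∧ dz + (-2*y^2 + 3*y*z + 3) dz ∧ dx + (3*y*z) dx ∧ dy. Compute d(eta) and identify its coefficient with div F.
d(eta) = (2*z) dx ∧ dy ∧ dz; div F = 2*z

For a 2-form in R^3 of the form above, applying d gives a 3-form with coefficient ∂P/∂x + ∂Q/∂y + ∂R/∂z:
  ∂P/∂x = y - z
  ∂Q/∂y = -4*y + 3*z
  ∂R/∂z = 3*y
Sum = 2*z, which is exactly div F.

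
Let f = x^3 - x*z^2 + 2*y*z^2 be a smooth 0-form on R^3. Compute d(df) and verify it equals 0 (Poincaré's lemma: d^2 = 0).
d(df) = 0

Step 1: df = sum_i (∂f/∂x_i) dx_i = (3*x^2 - z^2) dx + (2*z^2) dy + (2*z*(-x + 2*y)) dz.
Step 2: Apply d again. Using the 1-form formula, the coefficient of dx ∧ dy in d(df) is ∂^2 f/∂x ∂y - ∂^2 f/∂y ∂x = (0) - (0) = 0 (equality of mixed partials for smooth f).
Similarly for dx ∧ dz and dy ∧ dz — all coefficients vanish. So d(df) = 0.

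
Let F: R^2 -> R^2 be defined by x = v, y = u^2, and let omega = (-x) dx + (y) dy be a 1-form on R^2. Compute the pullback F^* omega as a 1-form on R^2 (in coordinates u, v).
F^* omega = (2*u^3) du + (-v) dv

Using F^*(f dg) = (f ∘ F) d(g ∘ F), substitute each coordinate x_i by F_i(u, v) in f_i, and replace dx_i by d F_i = (∂F_i/∂u) du + (∂F_i/∂v) dv.
  For the x component: f_1(F) = -v; d F_1 = (0) du + (1) dv
  For the y component: f_2(F) = u^2; d F_2 = (2*u) du + (0) dv
Combining and collecting du, dv coefficients:
  coeff of du: 2*u^3
  coeff of dv: -v
F^* omega = (2*u^3) du + (-v) dv.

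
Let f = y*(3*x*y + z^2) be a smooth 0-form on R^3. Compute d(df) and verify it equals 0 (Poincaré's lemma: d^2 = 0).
d(df) = 0

Step 1: df = sum_i (∂f/∂x_i) dx_i = (3*y^2) dx + (6*x*y + z^2) dy + (2*y*z) dz.
Step 2: Apply d again. Using the 1-form formula, the coefficient of dx ∧ dy in d(df) is ∂^2 f/∂x ∂y - ∂^2 f/∂y ∂x = (6*y) - (6*y) = 0 (equality of mixed partials for smooth f).
Similarly for dx ∧ dz and dy ∧ dz — all coefficients vanish. So d(df) = 0.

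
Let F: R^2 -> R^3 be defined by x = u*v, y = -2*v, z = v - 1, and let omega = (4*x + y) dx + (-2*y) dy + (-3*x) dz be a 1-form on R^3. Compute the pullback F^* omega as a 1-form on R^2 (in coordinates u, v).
F^* omega = (v^2*(4*u - 2)) du + (v*(4*u^2 - 5*u - 8)) dv

Using F^*(f dg) = (f ∘ F) d(g ∘ F), substitute each coordinate x_i by F_i(u, v) in f_i, and replace dx_i by d F_i = (∂F_i/∂u) du + (∂F_i/∂v) dv.
  For the x component: f_1(F) = 2*v*(2*u - 1); d F_1 = (v) du + (u) dv
  For the y component: f_2(F) = 4*v; d F_2 = (0) du + (-2) dv
  For the z component: f_3(F) = -3*u*v; d F_3 = (0) du + (1) dv
Combining and collecting du, dv coefficients:
  coeff of du: v^2*(4*u - 2)
  coeff of dv: v*(4*u^2 - 5*u - 8)
F^* omega = (v^2*(4*u - 2)) du + (v*(4*u^2 - 5*u - 8)) dv.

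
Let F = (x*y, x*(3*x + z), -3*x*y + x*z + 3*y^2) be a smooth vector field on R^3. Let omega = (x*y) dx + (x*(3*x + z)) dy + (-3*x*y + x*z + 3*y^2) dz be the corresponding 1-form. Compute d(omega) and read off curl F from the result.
d(omega) = (-4*x + 6*y) dy ∧ dz + (3*y - z) dz ∧ dx + (5*x + z) dx ∧ dy; curl F = (-4*x + 6*y, 3*y - z, 5*x + z)

d omega = sum_{i<j} (∂f_j/∂x_i - ∂f_i/∂x_j) dx_i ∧ dx_j. Under the identification (dy ∧ dz, dz ∧ dx, dx ∧ dy) ↔ (e_x, e_y, e_z), the coefficients are exactly the components of curl F. Compute:
  ∂R/∂y - ∂Q/∂z = (-3*x + 6*y) - (x) = -4*x + 6*y
  ∂P/∂z - ∂R/∂x = (0) - (-3*y + z) = 3*y - z
  ∂Q/∂x - ∂P/∂y = (6*x + z) - (x) = 5*x + z.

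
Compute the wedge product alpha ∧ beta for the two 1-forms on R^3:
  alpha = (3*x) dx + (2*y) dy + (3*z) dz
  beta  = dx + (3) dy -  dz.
alpha ∧ beta = (9*x - 2*y) dx ∧ dy + (-3*x - 3*z) dx ∧ dz + (-2*y - 9*z) dy ∧ dz

Distribute the wedge, using dx_i ∧ dx_j = -dx_j ∧ dx_i and dx_i ∧ dx_i = 0. For each pair (i, j) with i < j, the coefficient of dx_i ∧ dx_j in alpha ∧ beta is (alpha_i * beta_j - alpha_j * beta_i). Collecting: alpha ∧ beta = (9*x - 2*y) dx ∧ dy + (-3*x - 3*z) dx ∧ dz + (-2*y - 9*z) dy ∧ dz.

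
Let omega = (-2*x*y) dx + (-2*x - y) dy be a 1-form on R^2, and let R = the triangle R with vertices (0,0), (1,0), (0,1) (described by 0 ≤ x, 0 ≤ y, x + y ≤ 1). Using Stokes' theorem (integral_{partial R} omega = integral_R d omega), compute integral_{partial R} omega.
integral_(partial R) omega = -2/3

Stokes: integral_partial_R omega = integral_R d omega with d omega = (∂Q/∂x - ∂P/∂y) dx ∧ dy.
  ∂Q/∂x = -2
  ∂P/∂y = -2*x
  integrand = ∂Q/∂x - ∂P/∂y = 2*x - 2.
Integrating over R: integral_0^1 integral_0^{1-x} (2*x - 2) dy dx = -2/3.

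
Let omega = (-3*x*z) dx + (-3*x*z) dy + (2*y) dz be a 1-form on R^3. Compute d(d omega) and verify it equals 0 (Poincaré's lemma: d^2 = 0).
d(d omega) = 0

Step 1: d omega = sum_{i<j} (∂f_j/∂x_i - ∂f_i/∂x_j) dx_i ∧ dx_j:
  coeff of dx ∧ dy: -3*z
  coeff of dx ∧ dz: 3*x
  coeff of dy ∧ dz: 3*x + 2
Step 2: Apply d again to each 2-form coefficient. The only possible 3-form in R^3 is dx ∧ dy ∧ dz, with coefficient
  ∂(coeff of dy∧dz)/∂x - ∂(coeff of dx∧dz)/∂y + ∂(coeff of dx∧dy)/∂z
  = ∂/∂x (3*x + 2) - ∂/∂y (3*x) + ∂/∂z (-3*z).
Each of these terms simplifies to sums of mixed partials that cancel in pairs. The result is 0 (by equality of mixed partials for smooth functions — Schwarz / Clairaut).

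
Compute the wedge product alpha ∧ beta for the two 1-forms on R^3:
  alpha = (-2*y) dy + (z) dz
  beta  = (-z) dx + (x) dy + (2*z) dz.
alpha ∧ beta = (-2*y*z) dx ∧ dy + (-z*(x + 4*y)) dy ∧ dz + (z^2) dx ∧ dz

Distribute the wedge, using dx_i ∧ dx_j = -dx_j ∧ dx_i and dx_i ∧ dx_i = 0. For each pair (i, j) with i < j, the coefficient of dx_i ∧ dx_j in alpha ∧ beta is (alpha_i * beta_j - alpha_j * beta_i). Collecting: alpha ∧ beta = (-2*y*z) dx ∧ dy + (-z*(x + 4*y)) dy ∧ dz + (z^2) dx ∧ dz.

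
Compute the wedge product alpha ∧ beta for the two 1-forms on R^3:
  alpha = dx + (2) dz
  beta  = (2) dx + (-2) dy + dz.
alpha ∧ beta = (-2) dx ∧ dy + (-3) dx ∧ dz + (4) dy ∧ dz

Distribute the wedge, using dx_i ∧ dx_j = -dx_j ∧ dx_i and dx_i ∧ dx_i = 0. For each pair (i, j) with i < j, the coefficient of dx_i ∧ dx_j in alpha ∧ beta is (alpha_i * beta_j - alpha_j * beta_i). Collecting: alpha ∧ beta = (-2) dx ∧ dy + (-3) dx ∧ dz + (4) dy ∧ dz.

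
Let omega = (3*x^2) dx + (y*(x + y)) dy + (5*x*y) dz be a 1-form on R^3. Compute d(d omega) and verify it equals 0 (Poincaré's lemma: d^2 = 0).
d(d omega) = 0

Step 1: d omega = sum_{i<j} (∂f_j/∂x_i - ∂f_i/∂x_j) dx_i ∧ dx_j:
  coeff of dx ∧ dy: y
  coeff of dx ∧ dz: 5*y
  coeff of dy ∧ dz: 5*x
Step 2: Apply d again to each 2-form coefficient. The only possible 3-form in R^3 is dx ∧ dy ∧ dz, with coefficient
  ∂(coeff of dy∧dz)/∂x - ∂(coeff of dx∧dz)/∂y + ∂(coeff of dx∧dy)/∂z
  = ∂/∂x (5*x) - ∂/∂y (5*y) + ∂/∂z (y).
Each of these terms simplifies to sums of mixed partials that cancel in pairs. The result is 0 (by equality of mixed partials for smooth functions — Schwarz / Clairaut).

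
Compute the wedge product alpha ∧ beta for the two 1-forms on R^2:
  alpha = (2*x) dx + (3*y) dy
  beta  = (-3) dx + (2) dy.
alpha ∧ beta = (4*x + 9*y) dx ∧ dy

Distribute the wedge, using dx_i ∧ dx_j = -dx_j ∧ dx_i and dx_i ∧ dx_i = 0. For each pair (i, j) with i < j, the coefficient of dx_i ∧ dx_j in alpha ∧ beta is (alpha_i * beta_j - alpha_j * beta_i). Collecting: alpha ∧ beta = (4*x + 9*y) dx ∧ dy.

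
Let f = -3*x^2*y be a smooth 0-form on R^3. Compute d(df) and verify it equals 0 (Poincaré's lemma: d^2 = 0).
d(df) = 0

Step 1: df = sum_i (∂f/∂x_i) dx_i = (-6*x*y) dx + (-3*x^2) dy + (0) dz.
Step 2: Apply d again. Using the 1-form formula, the coefficient of dx ∧ dy in d(df) is ∂^2 f/∂x ∂y - ∂^2 f/∂y ∂x = (-6*x) - (-6*x) = 0 (equality of mixed partials for smooth f).
Similarly for dx ∧ dz and dy ∧ dz — all coefficients vanish. So d(df) = 0.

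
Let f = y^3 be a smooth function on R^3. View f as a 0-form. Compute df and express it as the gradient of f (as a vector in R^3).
df = (0) dx + (3*y^2) dy + (0) dz; grad f = (0, 3*y^2, 0)

For a 0-form f, d f = (∂f/∂x) dx + (∂f/∂y) dy + (∂f/∂z) dz. The components of the vector representation are exactly the entries of grad f in Cartesian coordinates:
  ∂f/∂x = 0
  ∂f/∂y = 3*y^2
  ∂f/∂z = 0.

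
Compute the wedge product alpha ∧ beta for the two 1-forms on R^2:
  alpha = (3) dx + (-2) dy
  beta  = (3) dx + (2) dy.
alpha ∧ beta = (12) dx ∧ dy

Distribute the wedge, using dx_i ∧ dx_j = -dx_j ∧ dx_i and dx_i ∧ dx_i = 0. For each pair (i, j) with i < j, the coefficient of dx_i ∧ dx_j in alpha ∧ beta is (alpha_i * beta_j - alpha_j * beta_i). Collecting: alpha ∧ beta = (12) dx ∧ dy.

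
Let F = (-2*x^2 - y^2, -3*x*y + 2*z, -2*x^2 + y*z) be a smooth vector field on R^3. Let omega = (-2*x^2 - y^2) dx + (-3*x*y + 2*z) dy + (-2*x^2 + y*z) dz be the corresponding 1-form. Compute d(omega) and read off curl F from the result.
d(omega) = (z - 2) dy ∧ dz + (4*x) dz ∧ dx + (-y) dx ∧ dy; curl F = (z - 2, 4*x, -y)

d omega = sum_{i<j} (∂f_j/∂x_i - ∂f_i/∂x_j) dx_i ∧ dx_j. Under the identification (dy ∧ dz, dz ∧ dx, dx ∧ dy) ↔ (e_x, e_y, e_z), the coefficients are exactly the components of curl F. Compute:
  ∂R/∂y - ∂Q/∂z = (z) - (2) = z - 2
  ∂P/∂z - ∂R/∂x = (0) - (-4*x) = 4*x
  ∂Q/∂x - ∂P/∂y = (-3*y) - (-2*y) = -y.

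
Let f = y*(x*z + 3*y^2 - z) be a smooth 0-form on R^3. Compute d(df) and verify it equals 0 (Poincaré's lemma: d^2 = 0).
d(df) = 0

Step 1: df = sum_i (∂f/∂x_i) dx_i = (y*z) dx + (x*z + 9*y^2 - z) dy + (y*(x - 1)) dz.
Step 2: Apply d again. Using the 1-form formula, the coefficient of dx ∧ dy in d(df) is ∂^2 f/∂x ∂y - ∂^2 f/∂y ∂x = (z) - (z) = 0 (equality of mixed partials for smooth f).
Similarly for dx ∧ dz and dy ∧ dz — all coefficients vanish. So d(df) = 0.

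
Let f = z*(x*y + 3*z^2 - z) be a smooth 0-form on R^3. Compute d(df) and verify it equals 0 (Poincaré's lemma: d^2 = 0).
d(df) = 0

Step 1: df = sum_i (∂f/∂x_i) dx_i = (y*z) dx + (x*z) dy + (x*y + 9*z^2 - 2*z) dz.
Step 2: Apply d again. Using the 1-form formula, the coefficient of dx ∧ dy in d(df) is ∂^2 f/∂x ∂y - ∂^2 f/∂y ∂x = (z) - (z) = 0 (equality of mixed partials for smooth f).
Similarly for dx ∧ dz and dy ∧ dz — all coefficients vanish. So d(df) = 0.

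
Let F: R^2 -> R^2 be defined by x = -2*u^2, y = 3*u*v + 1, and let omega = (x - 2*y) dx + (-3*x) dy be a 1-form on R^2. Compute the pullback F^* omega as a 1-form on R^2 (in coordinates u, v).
F^* omega = (2*u*(4*u^2 + 21*u*v + 4)) du + (18*u^3) dv

Using F^*(f dg) = (f ∘ F) d(g ∘ F), substitute each coordinate x_i by F_i(u, v) in f_i, and replace dx_i by d F_i = (∂F_i/∂u) du + (∂F_i/∂v) dv.
  For the x component: f_1(F) = -2*u^2 - 6*u*v - 2; d F_1 = (-4*u) du + (0) dv
  For the y component: f_2(F) = 6*u^2; d F_2 = (3*v) du + (3*u) dv
Combining and collecting du, dv coefficients:
  coeff of du: 2*u*(4*u^2 + 21*u*v + 4)
  coeff of dv: 18*u^3
F^* omega = (2*u*(4*u^2 + 21*u*v + 4)) du + (18*u^3) dv.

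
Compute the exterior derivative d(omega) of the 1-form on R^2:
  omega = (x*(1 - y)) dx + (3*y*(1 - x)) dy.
d(omega) = (x - 3*y) dx ∧ dy

For a 1-form omega = sum_i f_i dx_i, the exterior derivative is
  d(omega) = sum_{i < j} (∂f_j/∂x_i - ∂f_i/∂x_j) dx_i ∧ dx_j.
  coefficient of dx ∧ dy: ∂f_2/∂x - ∂f_1/∂y = ∂(3*y*(1 - x))/∂x - ∂(x*(1 - y))/∂y = x - 3*y
Assembling: d(omega) = (x - 3*y) dx ∧ dy.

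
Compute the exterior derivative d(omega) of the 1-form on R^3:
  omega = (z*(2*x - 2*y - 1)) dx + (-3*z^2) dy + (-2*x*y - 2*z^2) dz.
d(omega) = (2*z) dx ∧ dy + (1 - 2*x) dx ∧ dz + (-2*x + 6*z) dy ∧ dz

For a 1-form omega = sum_i f_i dx_i, the exterior derivative is
  d(omega) = sum_{i < j} (∂f_j/∂x_i - ∂f_i/∂x_j) dx_i ∧ dx_j.
  coefficient of dx ∧ dy: ∂f_2/∂x - ∂f_1/∂y = ∂(-3*z^2)/∂x - ∂(z*(2*x - 2*y - 1))/∂y = 2*z
  coefficient of dx ∧ dz: ∂f_3/∂x - ∂f_1/∂z = ∂(-2*x*y - 2*z^2)/∂x - ∂(z*(2*x - 2*y - 1))/∂z = 1 - 2*x
  coefficient of dy ∧ dz: ∂f_3/∂y - ∂f_2/∂z = ∂(-2*x*y - 2*z^2)/∂y - ∂(-3*z^2)/∂z = -2*x + 6*z
Assembling: d(omega) = (2*z) dx ∧ dy + (1 - 2*x) dx ∧ dz + (-2*x + 6*z) dy ∧ dz.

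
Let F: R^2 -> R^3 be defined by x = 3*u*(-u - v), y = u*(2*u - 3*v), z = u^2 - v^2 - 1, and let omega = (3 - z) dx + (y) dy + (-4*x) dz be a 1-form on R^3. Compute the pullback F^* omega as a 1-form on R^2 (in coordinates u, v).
F^* omega = (38*u^3 + 9*u^2*v + 3*u*v^2 - 24*u - 3*v^3 - 12*v) du + (3*u*(-u^2 - 5*u*v - 9*v^2 - 4)) dv

Using F^*(f dg) = (f ∘ F) d(g ∘ F), substitute each coordinate x_i by F_i(u, v) in f_i, and replace dx_i by d F_i = (∂F_i/∂u) du + (∂F_i/∂v) dv.
  For the x component: f_1(F) = -u^2 + v^2 + 4; d F_1 = (-6*u - 3*v) du + (-3*u) dv
  For the y component: f_2(F) = u*(2*u - 3*v); d F_2 = (4*u - 3*v) du + (-3*u) dv
  For the z component: f_3(F) = 12*u*(u + v); d F_3 = (2*u) du + (-2*v) dv
Combining and collecting du, dv coefficients:
  coeff of du: 38*u^3 + 9*u^2*v + 3*u*v^2 - 24*u - 3*v^3 - 12*v
  coeff of dv: 3*u*(-u^2 - 5*u*v - 9*v^2 - 4)
F^* omega = (38*u^3 + 9*u^2*v + 3*u*v^2 - 24*u - 3*v^3 - 12*v) du + (3*u*(-u^2 - 5*u*v - 9*v^2 - 4)) dv.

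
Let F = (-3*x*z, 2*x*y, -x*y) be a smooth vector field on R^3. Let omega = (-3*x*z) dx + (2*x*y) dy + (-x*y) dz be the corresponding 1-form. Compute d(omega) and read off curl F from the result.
d(omega) = (-x) dy ∧ dz + (-3*x + y) dz ∧ dx + (2*y) dx ∧ dy; curl F = (-x, -3*x + y, 2*y)

d omega = sum_{i<j} (∂f_j/∂x_i - ∂f_i/∂x_j) dx_i ∧ dx_j. Under the identification (dy ∧ dz, dz ∧ dx, dx ∧ dy) ↔ (e_x, e_y, e_z), the coefficients are exactly the components of curl F. Compute:
  ∂R/∂y - ∂Q/∂z = (-x) - (0) = -x
  ∂P/∂z - ∂R/∂x = (-3*x) - (-y) = -3*x + y
  ∂Q/∂x - ∂P/∂y = (2*y) - (0) = 2*y.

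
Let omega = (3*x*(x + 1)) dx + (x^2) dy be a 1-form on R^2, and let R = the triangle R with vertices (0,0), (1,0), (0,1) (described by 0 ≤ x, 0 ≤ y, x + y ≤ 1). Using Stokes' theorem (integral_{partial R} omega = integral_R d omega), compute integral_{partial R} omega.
integral_(partial R) omega = 1/3

Stokes: integral_partial_R omega = integral_R d omega with d omega = (∂Q/∂x - ∂P/∂y) dx ∧ dy.
  ∂Q/∂x = 2*x
  ∂P/∂y = 0
  integrand = ∂Q/∂x - ∂P/∂y = 2*x.
Integrating over R: integral_0^1 integral_0^{1-x} (2*x) dy dx = 1/3.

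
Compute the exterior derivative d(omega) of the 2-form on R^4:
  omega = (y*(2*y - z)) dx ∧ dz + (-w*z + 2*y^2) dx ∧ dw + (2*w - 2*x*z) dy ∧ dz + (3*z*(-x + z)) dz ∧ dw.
d(omega) = (-4*y - z) dx ∧ dy ∧ dz + (-4*y) dx ∧ dy ∧ dw + (w - 3*z) dx ∧ dz ∧ dw + (2) dy ∧ dz ∧ dw

For a 2-form omega = sum_{i<j} g_{ij} dx_i ∧ dx_j, the exterior derivative is
  d(omega) = sum_{i<j} d(g_{ij}) ∧ dx_i ∧ dx_j = sum_{i<j, k} (∂g_{ij}/∂x_k) dx_k ∧ dx_i ∧ dx_j.
Expand each term, using dx_k ∧ dx_i ∧ dx_j = sgn(permutation) dx_{(a)} ∧ dx_{(b)} ∧ dx_{(c)} with (a < b < c) sorted:
  d(y*(2*y - z)) includes (∂/∂y)(y*(2*y - z)) dy = (4*y - z) dy, which multiplied by dx ∧ dz gives (-4*y + z) dx ∧ dy ∧ dz
  d(-w*z + 2*y^2) includes (∂/∂y)(-w*z + 2*y^2) dy = (4*y) dy, which multiplied by dx ∧ dw gives (-4*y) dx ∧ dy ∧ dw
  d(-w*z + 2*y^2) includes (∂/∂z)(-w*z + 2*y^2) dz = (-w) dz, which multiplied by dx ∧ dw gives (w) dx ∧ dz ∧ dw
  d(2*w - 2*x*z) includes (∂/∂x)(2*w - 2*x*z) dx = (-2*z) dx, which multiplied by dy ∧ dz gives (-2*z) dx ∧ dy ∧ dz
  d(2*w - 2*x*z) includes (∂/∂w)(2*w - 2*x*z) dw = (2) dw, which multiplied by dy ∧ dz gives (2) dy ∧ dz ∧ dw
  d(3*z*(-x + z)) includes (∂/∂x)(3*z*(-x + z)) dx = (-3*z) dx, which multiplied by dz ∧ dw gives (-3*z) dx ∧ dz ∧ dw
Collecting like 3-forms: d(omega) = (-4*y - z) dx ∧ dy ∧ dz + (-4*y) dx ∧ dy ∧ dw + (w - 3*z) dx ∧ dz ∧ dw + (2) dy ∧ dz ∧ dw.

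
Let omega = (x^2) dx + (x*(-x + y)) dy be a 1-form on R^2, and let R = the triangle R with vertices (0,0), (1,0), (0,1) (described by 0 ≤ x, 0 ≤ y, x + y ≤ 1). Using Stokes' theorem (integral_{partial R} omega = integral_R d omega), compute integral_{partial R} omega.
integral_(partial R) omega = -1/6

Stokes: integral_partial_R omega = integral_R d omega with d omega = (∂Q/∂x - ∂P/∂y) dx ∧ dy.
  ∂Q/∂x = -2*x + y
  ∂P/∂y = 0
  integrand = ∂Q/∂x - ∂P/∂y = -2*x + y.
Integrating over R: integral_0^1 integral_0^{1-x} (-2*x + y) dy dx = -1/6.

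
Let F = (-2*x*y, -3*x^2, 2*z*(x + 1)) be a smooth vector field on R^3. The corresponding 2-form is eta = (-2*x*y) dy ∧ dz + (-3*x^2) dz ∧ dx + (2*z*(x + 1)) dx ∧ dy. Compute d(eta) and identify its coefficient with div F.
d(eta) = (2*x - 2*y + 2) dx ∧ dy ∧ dz; div F = 2*x - 2*y + 2

For a 2-form in R^3 of the form above, applying d gives a 3-form with coefficient ∂P/∂x + ∂Q/∂y + ∂R/∂z:
  ∂P/∂x = -2*y
  ∂Q/∂y = 0
  ∂R/∂z = 2*x + 2
Sum = 2*x - 2*y + 2, which is exactly div F.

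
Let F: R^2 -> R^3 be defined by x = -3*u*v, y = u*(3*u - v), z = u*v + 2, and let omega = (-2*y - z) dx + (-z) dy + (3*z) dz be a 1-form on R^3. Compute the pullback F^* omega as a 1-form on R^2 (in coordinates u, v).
F^* omega = (12*u^2*v + u*v^2 - 12*u + 14*v) du + (u*(18*u^2 + u*v + 14)) dv

Using F^*(f dg) = (f ∘ F) d(g ∘ F), substitute each coordinate x_i by F_i(u, v) in f_i, and replace dx_i by d F_i = (∂F_i/∂u) du + (∂F_i/∂v) dv.
  For the x component: f_1(F) = -6*u^2 + u*v - 2; d F_1 = (-3*v) du + (-3*u) dv
  For the y component: f_2(F) = -u*v - 2; d F_2 = (6*u - v) du + (-u) dv
  For the z component: f_3(F) = 3*u*v + 6; d F_3 = (v) du + (u) dv
Combining and collecting du, dv coefficients:
  coeff of du: 12*u^2*v + u*v^2 - 12*u + 14*v
  coeff of dv: u*(18*u^2 + u*v + 14)
F^* omega = (12*u^2*v + u*v^2 - 12*u + 14*v) du + (u*(18*u^2 + u*v + 14)) dv.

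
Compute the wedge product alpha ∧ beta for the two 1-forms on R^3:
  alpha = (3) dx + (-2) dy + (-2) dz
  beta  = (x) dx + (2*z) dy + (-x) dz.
alpha ∧ beta = (2*x + 6*z) dx ∧ dy + (-x) dx ∧ dz + (2*x + 4*z) dy ∧ dz

Distribute the wedge, using dx_i ∧ dx_j = -dx_j ∧ dx_i and dx_i ∧ dx_i = 0. For each pair (i, j) with i < j, the coefficient of dx_i ∧ dx_j in alpha ∧ beta is (alpha_i * beta_j - alpha_j * beta_i). Collecting: alpha ∧ beta = (2*x + 6*z) dx ∧ dy + (-x) dx ∧ dz + (2*x + 4*z) dy ∧ dz.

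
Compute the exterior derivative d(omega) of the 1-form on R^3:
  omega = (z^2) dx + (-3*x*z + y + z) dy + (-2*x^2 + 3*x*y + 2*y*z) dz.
d(omega) = (-3*z) dx ∧ dy + (-4*x + 3*y - 2*z) dx ∧ dz + (6*x + 2*z - 1) dy ∧ dz

For a 1-form omega = sum_i f_i dx_i, the exterior derivative is
  d(omega) = sum_{i < j} (∂f_j/∂x_i - ∂f_i/∂x_j) dx_i ∧ dx_j.
  coefficient of dx ∧ dy: ∂f_2/∂x - ∂f_1/∂y = ∂(-3*x*z + y + z)/∂x - ∂(z^2)/∂y = -3*z
  coefficient of dx ∧ dz: ∂f_3/∂x - ∂f_1/∂z = ∂(-2*x^2 + 3*x*y + 2*y*z)/∂x - ∂(z^2)/∂z = -4*x + 3*y - 2*z
  coefficient of dy ∧ dz: ∂f_3/∂y - ∂f_2/∂z = ∂(-2*x^2 + 3*x*y + 2*y*z)/∂y - ∂(-3*x*z + y + z)/∂z = 6*x + 2*z - 1
Assembling: d(omega) = (-3*z) dx ∧ dy + (-4*x + 3*y - 2*z) dx ∧ dz + (6*x + 2*z - 1) dy ∧ dz.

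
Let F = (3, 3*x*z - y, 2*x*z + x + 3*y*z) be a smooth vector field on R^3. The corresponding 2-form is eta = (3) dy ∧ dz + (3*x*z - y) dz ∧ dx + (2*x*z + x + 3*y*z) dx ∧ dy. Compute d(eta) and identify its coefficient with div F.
d(eta) = (2*x + 3*y - 1) dx ∧ dy ∧ dz; div F = 2*x + 3*y - 1

For a 2-form in R^3 of the form above, applying d gives a 3-form with coefficient ∂P/∂x + ∂Q/∂y + ∂R/∂z:
  ∂P/∂x = 0
  ∂Q/∂y = -1
  ∂R/∂z = 2*x + 3*y
Sum = 2*x + 3*y - 1, which is exactly div F.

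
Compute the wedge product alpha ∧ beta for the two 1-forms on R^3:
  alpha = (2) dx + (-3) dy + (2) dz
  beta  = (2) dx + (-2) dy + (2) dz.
alpha ∧ beta = (2) dx ∧ dy + (-2) dy ∧ dz

Distribute the wedge, using dx_i ∧ dx_j = -dx_j ∧ dx_i and dx_i ∧ dx_i = 0. For each pair (i, j) with i < j, the coefficient of dx_i ∧ dx_j in alpha ∧ beta is (alpha_i * beta_j - alpha_j * beta_i). Collecting: alpha ∧ beta = (2) dx ∧ dy + (-2) dy ∧ dz.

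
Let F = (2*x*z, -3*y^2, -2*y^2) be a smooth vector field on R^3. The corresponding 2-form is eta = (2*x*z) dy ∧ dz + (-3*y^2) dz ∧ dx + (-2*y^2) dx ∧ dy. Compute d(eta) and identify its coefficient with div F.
d(eta) = (-6*y + 2*z) dx ∧ dy ∧ dz; div F = -6*y + 2*z

For a 2-form in R^3 of the form above, applying d gives a 3-form with coefficient ∂P/∂x + ∂Q/∂y + ∂R/∂z:
  ∂P/∂x = 2*z
  ∂Q/∂y = -6*y
  ∂R/∂z = 0
Sum = -6*y + 2*z, which is exactly div F.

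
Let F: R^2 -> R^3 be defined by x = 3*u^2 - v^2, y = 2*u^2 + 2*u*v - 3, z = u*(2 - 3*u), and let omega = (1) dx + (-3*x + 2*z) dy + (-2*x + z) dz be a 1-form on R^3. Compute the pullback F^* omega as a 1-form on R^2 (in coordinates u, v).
F^* omega = (-6*u^3 - 30*u^2*v - 14*u^2 + 8*u*v + 10*u + 6*v^3 + 4*v^2) du + (-30*u^3 + 8*u^2 + 6*u*v^2 - 2*v) dv

Using F^*(f dg) = (f ∘ F) d(g ∘ F), substitute each coordinate x_i by F_i(u, v) in f_i, and replace dx_i by d F_i = (∂F_i/∂u) du + (∂F_i/∂v) dv.
  For the x component: f_1(F) = 1; d F_1 = (6*u) du + (-2*v) dv
  For the y component: f_2(F) = -15*u^2 + 4*u + 3*v^2; d F_2 = (4*u + 2*v) du + (2*u) dv
  For the z component: f_3(F) = -9*u^2 + 2*u + 2*v^2; d F_3 = (2 - 6*u) du + (0) dv
Combining and collecting du, dv coefficients:
  coeff of du: -6*u^3 - 30*u^2*v - 14*u^2 + 8*u*v + 10*u + 6*v^3 + 4*v^2
  coeff of dv: -30*u^3 + 8*u^2 + 6*u*v^2 - 2*v
F^* omega = (-6*u^3 - 30*u^2*v - 14*u^2 + 8*u*v + 10*u + 6*v^3 + 4*v^2) du + (-30*u^3 + 8*u^2 + 6*u*v^2 - 2*v) dv.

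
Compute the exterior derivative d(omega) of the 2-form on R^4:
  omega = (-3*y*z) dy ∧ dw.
d(omega) = (3*y) dy ∧ dz ∧ dw

For a 2-form omega = sum_{i<j} g_{ij} dx_i ∧ dx_j, the exterior derivative is
  d(omega) = sum_{i<j} d(g_{ij}) ∧ dx_i ∧ dx_j = sum_{i<j, k} (∂g_{ij}/∂x_k) dx_k ∧ dx_i ∧ dx_j.
Expand each term, using dx_k ∧ dx_i ∧ dx_j = sgn(permutation) dx_{(a)} ∧ dx_{(b)} ∧ dx_{(c)} with (a < b < c) sorted:
  d(-3*y*z) includes (∂/∂z)(-3*y*z) dz = (-3*y) dz, which multiplied by dy ∧ dw gives (3*y) dy ∧ dz ∧ dw
Collecting like 3-forms: d(omega) = (3*y) dy ∧ dz ∧ dw.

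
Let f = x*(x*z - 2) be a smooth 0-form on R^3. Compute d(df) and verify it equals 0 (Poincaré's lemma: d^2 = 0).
d(df) = 0

Step 1: df = sum_i (∂f/∂x_i) dx_i = (2*x*z - 2) dx + (0) dy + (x^2) dz.
Step 2: Apply d again. Using the 1-form formula, the coefficient of dx ∧ dy in d(df) is ∂^2 f/∂x ∂y - ∂^2 f/∂y ∂x = (0) - (0) = 0 (equality of mixed partials for smooth f).
Similarly for dx ∧ dz and dy ∧ dz — all coefficients vanish. So d(df) = 0.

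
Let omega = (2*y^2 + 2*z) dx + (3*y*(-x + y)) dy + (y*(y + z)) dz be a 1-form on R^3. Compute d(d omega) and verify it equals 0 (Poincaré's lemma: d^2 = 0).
d(d omega) = 0

Step 1: d omega = sum_{i<j} (∂f_j/∂x_i - ∂f_i/∂x_j) dx_i ∧ dx_j:
  coeff of dx ∧ dy: -7*y
  coeff of dx ∧ dz: -2
  coeff of dy ∧ dz: 2*y + z
Step 2: Apply d again to each 2-form coefficient. The only possible 3-form in R^3 is dx ∧ dy ∧ dz, with coefficient
  ∂(coeff of dy∧dz)/∂x - ∂(coeff of dx∧dz)/∂y + ∂(coeff of dx∧dy)/∂z
  = ∂/∂x (2*y + z) - ∂/∂y (-2) + ∂/∂z (-7*y).
Each of these terms simplifies to sums of mixed partials that cancel in pairs. The result is 0 (by equality of mixed partials for smooth functions — Schwarz / Clairaut).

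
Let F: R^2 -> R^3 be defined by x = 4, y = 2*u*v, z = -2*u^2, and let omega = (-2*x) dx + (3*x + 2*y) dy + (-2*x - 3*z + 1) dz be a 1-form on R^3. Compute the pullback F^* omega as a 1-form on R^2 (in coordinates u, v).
F^* omega = (-24*u^3 + 8*u*v^2 + 28*u + 24*v) du + (8*u*(u*v + 3)) dv

Using F^*(f dg) = (f ∘ F) d(g ∘ F), substitute each coordinate x_i by F_i(u, v) in f_i, and replace dx_i by d F_i = (∂F_i/∂u) du + (∂F_i/∂v) dv.
  For the x component: f_1(F) = -8; d F_1 = (0) du + (0) dv
  For the y component: f_2(F) = 4*u*v + 12; d F_2 = (2*v) du + (2*u) dv
  For the z component: f_3(F) = 6*u^2 - 7; d F_3 = (-4*u) du + (0) dv
Combining and collecting du, dv coefficients:
  coeff of du: -24*u^3 + 8*u*v^2 + 28*u + 24*v
  coeff of dv: 8*u*(u*v + 3)
F^* omega = (-24*u^3 + 8*u*v^2 + 28*u + 24*v) du + (8*u*(u*v + 3)) dv.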